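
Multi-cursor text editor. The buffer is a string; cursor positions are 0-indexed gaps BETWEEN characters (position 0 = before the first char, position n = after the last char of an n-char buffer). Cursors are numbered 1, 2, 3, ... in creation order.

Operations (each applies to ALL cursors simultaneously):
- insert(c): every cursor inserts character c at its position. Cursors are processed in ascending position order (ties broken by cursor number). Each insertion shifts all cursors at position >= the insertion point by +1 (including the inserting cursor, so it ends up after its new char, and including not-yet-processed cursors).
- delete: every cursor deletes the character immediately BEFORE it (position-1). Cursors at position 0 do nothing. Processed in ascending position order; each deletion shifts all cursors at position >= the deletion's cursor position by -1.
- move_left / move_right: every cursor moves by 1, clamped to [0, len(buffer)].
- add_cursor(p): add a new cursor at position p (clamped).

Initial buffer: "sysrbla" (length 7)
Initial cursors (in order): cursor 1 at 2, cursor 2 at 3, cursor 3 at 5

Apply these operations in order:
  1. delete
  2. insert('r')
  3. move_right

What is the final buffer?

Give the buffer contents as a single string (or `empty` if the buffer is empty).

Answer: srrrrla

Derivation:
After op 1 (delete): buffer="srla" (len 4), cursors c1@1 c2@1 c3@2, authorship ....
After op 2 (insert('r')): buffer="srrrrla" (len 7), cursors c1@3 c2@3 c3@5, authorship .12.3..
After op 3 (move_right): buffer="srrrrla" (len 7), cursors c1@4 c2@4 c3@6, authorship .12.3..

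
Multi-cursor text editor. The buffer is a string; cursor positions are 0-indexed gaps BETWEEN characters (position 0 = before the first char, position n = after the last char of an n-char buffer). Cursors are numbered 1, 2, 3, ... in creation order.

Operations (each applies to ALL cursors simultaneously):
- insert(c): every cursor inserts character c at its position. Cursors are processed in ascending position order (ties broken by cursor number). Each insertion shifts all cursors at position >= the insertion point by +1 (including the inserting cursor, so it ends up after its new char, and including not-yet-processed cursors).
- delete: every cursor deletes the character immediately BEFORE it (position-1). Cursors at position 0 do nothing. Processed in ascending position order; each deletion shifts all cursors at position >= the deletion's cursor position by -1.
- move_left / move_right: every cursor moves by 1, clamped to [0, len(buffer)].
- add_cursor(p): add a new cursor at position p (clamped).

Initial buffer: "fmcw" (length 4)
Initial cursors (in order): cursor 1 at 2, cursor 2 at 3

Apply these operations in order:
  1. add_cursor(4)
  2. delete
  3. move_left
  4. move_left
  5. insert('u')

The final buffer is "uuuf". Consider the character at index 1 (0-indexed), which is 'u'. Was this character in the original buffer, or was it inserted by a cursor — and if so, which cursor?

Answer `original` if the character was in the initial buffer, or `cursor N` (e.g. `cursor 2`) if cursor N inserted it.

Answer: cursor 2

Derivation:
After op 1 (add_cursor(4)): buffer="fmcw" (len 4), cursors c1@2 c2@3 c3@4, authorship ....
After op 2 (delete): buffer="f" (len 1), cursors c1@1 c2@1 c3@1, authorship .
After op 3 (move_left): buffer="f" (len 1), cursors c1@0 c2@0 c3@0, authorship .
After op 4 (move_left): buffer="f" (len 1), cursors c1@0 c2@0 c3@0, authorship .
After op 5 (insert('u')): buffer="uuuf" (len 4), cursors c1@3 c2@3 c3@3, authorship 123.
Authorship (.=original, N=cursor N): 1 2 3 .
Index 1: author = 2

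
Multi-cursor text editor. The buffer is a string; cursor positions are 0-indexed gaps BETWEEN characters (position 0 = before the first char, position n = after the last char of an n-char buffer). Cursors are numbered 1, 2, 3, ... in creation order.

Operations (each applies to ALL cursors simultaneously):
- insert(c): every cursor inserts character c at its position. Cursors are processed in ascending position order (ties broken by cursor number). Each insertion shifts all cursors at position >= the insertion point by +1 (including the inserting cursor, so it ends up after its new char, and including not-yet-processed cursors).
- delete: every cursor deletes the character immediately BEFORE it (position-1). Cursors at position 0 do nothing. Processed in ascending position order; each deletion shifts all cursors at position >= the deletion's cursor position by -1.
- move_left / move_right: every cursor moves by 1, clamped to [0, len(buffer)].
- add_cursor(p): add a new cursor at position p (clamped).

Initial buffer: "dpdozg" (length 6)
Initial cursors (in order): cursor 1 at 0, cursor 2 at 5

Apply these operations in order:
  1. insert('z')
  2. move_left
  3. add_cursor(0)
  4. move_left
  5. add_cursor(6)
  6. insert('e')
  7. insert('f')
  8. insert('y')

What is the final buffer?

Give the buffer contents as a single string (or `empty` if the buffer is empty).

After op 1 (insert('z')): buffer="zdpdozzg" (len 8), cursors c1@1 c2@7, authorship 1.....2.
After op 2 (move_left): buffer="zdpdozzg" (len 8), cursors c1@0 c2@6, authorship 1.....2.
After op 3 (add_cursor(0)): buffer="zdpdozzg" (len 8), cursors c1@0 c3@0 c2@6, authorship 1.....2.
After op 4 (move_left): buffer="zdpdozzg" (len 8), cursors c1@0 c3@0 c2@5, authorship 1.....2.
After op 5 (add_cursor(6)): buffer="zdpdozzg" (len 8), cursors c1@0 c3@0 c2@5 c4@6, authorship 1.....2.
After op 6 (insert('e')): buffer="eezdpdoezezg" (len 12), cursors c1@2 c3@2 c2@8 c4@10, authorship 131....2.42.
After op 7 (insert('f')): buffer="eeffzdpdoefzefzg" (len 16), cursors c1@4 c3@4 c2@11 c4@14, authorship 13131....22.442.
After op 8 (insert('y')): buffer="eeffyyzdpdoefyzefyzg" (len 20), cursors c1@6 c3@6 c2@14 c4@18, authorship 1313131....222.4442.

Answer: eeffyyzdpdoefyzefyzg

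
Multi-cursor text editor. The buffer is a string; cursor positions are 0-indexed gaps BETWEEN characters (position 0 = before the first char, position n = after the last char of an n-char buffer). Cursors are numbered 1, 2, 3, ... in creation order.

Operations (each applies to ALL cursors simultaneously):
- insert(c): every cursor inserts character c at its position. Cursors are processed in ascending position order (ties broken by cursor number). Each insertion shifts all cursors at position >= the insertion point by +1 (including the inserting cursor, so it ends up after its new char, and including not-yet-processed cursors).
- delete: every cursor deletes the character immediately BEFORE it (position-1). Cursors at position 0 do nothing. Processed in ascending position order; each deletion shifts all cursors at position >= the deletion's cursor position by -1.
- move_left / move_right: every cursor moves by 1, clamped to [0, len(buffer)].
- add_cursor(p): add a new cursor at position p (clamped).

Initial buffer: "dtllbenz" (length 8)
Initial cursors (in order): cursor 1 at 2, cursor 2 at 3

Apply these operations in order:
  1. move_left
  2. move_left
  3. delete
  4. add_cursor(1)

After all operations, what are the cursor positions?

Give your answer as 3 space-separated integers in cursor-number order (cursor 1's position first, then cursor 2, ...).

Answer: 0 0 1

Derivation:
After op 1 (move_left): buffer="dtllbenz" (len 8), cursors c1@1 c2@2, authorship ........
After op 2 (move_left): buffer="dtllbenz" (len 8), cursors c1@0 c2@1, authorship ........
After op 3 (delete): buffer="tllbenz" (len 7), cursors c1@0 c2@0, authorship .......
After op 4 (add_cursor(1)): buffer="tllbenz" (len 7), cursors c1@0 c2@0 c3@1, authorship .......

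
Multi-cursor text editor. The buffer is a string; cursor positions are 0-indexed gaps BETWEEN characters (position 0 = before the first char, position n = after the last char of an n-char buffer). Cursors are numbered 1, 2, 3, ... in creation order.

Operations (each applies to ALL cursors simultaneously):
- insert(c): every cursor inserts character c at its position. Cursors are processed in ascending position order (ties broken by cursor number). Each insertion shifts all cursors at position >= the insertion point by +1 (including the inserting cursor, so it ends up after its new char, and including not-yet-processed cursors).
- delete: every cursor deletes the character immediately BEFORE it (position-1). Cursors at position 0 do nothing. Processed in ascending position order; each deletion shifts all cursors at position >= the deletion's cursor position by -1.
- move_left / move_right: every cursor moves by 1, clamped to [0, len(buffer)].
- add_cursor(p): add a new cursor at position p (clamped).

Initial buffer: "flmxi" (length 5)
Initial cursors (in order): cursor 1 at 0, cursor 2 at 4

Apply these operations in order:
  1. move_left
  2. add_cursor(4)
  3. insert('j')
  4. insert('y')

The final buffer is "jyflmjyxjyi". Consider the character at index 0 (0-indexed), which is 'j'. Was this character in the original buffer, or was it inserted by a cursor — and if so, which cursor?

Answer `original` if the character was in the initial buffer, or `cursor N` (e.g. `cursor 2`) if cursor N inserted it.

After op 1 (move_left): buffer="flmxi" (len 5), cursors c1@0 c2@3, authorship .....
After op 2 (add_cursor(4)): buffer="flmxi" (len 5), cursors c1@0 c2@3 c3@4, authorship .....
After op 3 (insert('j')): buffer="jflmjxji" (len 8), cursors c1@1 c2@5 c3@7, authorship 1...2.3.
After op 4 (insert('y')): buffer="jyflmjyxjyi" (len 11), cursors c1@2 c2@7 c3@10, authorship 11...22.33.
Authorship (.=original, N=cursor N): 1 1 . . . 2 2 . 3 3 .
Index 0: author = 1

Answer: cursor 1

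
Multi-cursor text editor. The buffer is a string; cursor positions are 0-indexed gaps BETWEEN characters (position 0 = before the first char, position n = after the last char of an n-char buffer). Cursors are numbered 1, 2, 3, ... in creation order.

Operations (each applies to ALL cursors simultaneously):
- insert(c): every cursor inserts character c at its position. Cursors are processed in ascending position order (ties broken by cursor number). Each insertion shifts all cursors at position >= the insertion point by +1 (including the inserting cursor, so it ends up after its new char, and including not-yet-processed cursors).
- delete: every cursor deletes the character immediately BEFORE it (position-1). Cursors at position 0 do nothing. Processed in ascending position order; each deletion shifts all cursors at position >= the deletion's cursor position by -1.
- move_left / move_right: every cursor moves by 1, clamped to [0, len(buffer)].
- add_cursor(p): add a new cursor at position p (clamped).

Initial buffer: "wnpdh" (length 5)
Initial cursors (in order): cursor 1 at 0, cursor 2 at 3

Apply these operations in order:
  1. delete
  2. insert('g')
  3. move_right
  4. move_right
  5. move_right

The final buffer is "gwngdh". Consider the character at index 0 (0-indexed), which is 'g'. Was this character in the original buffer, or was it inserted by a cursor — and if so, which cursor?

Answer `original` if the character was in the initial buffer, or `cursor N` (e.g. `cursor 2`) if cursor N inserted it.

Answer: cursor 1

Derivation:
After op 1 (delete): buffer="wndh" (len 4), cursors c1@0 c2@2, authorship ....
After op 2 (insert('g')): buffer="gwngdh" (len 6), cursors c1@1 c2@4, authorship 1..2..
After op 3 (move_right): buffer="gwngdh" (len 6), cursors c1@2 c2@5, authorship 1..2..
After op 4 (move_right): buffer="gwngdh" (len 6), cursors c1@3 c2@6, authorship 1..2..
After op 5 (move_right): buffer="gwngdh" (len 6), cursors c1@4 c2@6, authorship 1..2..
Authorship (.=original, N=cursor N): 1 . . 2 . .
Index 0: author = 1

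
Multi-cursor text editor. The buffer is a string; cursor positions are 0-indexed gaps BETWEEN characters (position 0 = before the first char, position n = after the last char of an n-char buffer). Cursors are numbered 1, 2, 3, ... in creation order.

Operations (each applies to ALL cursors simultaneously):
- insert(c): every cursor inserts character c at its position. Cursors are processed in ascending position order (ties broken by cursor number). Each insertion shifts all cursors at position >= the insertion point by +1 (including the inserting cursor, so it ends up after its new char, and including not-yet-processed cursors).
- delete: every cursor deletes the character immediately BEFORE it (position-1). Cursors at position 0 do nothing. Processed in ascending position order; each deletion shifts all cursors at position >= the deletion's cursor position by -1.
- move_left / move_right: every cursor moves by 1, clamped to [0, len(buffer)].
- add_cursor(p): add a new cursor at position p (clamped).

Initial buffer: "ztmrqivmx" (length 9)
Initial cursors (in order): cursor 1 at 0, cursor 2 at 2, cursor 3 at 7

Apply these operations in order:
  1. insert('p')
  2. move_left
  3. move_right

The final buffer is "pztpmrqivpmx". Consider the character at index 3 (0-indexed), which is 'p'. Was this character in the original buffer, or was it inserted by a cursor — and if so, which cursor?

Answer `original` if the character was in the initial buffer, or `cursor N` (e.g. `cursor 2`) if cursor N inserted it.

After op 1 (insert('p')): buffer="pztpmrqivpmx" (len 12), cursors c1@1 c2@4 c3@10, authorship 1..2.....3..
After op 2 (move_left): buffer="pztpmrqivpmx" (len 12), cursors c1@0 c2@3 c3@9, authorship 1..2.....3..
After op 3 (move_right): buffer="pztpmrqivpmx" (len 12), cursors c1@1 c2@4 c3@10, authorship 1..2.....3..
Authorship (.=original, N=cursor N): 1 . . 2 . . . . . 3 . .
Index 3: author = 2

Answer: cursor 2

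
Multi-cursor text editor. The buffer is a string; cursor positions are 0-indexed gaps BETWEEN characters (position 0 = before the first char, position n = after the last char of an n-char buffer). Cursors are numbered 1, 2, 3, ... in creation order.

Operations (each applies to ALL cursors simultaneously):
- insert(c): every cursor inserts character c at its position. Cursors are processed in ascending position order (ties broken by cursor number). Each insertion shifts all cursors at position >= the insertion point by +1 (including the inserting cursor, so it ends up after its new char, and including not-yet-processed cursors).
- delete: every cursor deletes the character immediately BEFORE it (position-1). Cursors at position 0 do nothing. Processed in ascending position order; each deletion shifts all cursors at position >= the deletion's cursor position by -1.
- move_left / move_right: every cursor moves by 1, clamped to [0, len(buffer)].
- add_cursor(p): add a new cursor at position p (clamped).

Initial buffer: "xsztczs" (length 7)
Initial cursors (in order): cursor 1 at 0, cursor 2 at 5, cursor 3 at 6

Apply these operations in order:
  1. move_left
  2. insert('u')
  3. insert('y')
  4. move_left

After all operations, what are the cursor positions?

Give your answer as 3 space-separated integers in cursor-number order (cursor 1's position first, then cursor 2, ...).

Answer: 1 7 10

Derivation:
After op 1 (move_left): buffer="xsztczs" (len 7), cursors c1@0 c2@4 c3@5, authorship .......
After op 2 (insert('u')): buffer="uxsztucuzs" (len 10), cursors c1@1 c2@6 c3@8, authorship 1....2.3..
After op 3 (insert('y')): buffer="uyxsztuycuyzs" (len 13), cursors c1@2 c2@8 c3@11, authorship 11....22.33..
After op 4 (move_left): buffer="uyxsztuycuyzs" (len 13), cursors c1@1 c2@7 c3@10, authorship 11....22.33..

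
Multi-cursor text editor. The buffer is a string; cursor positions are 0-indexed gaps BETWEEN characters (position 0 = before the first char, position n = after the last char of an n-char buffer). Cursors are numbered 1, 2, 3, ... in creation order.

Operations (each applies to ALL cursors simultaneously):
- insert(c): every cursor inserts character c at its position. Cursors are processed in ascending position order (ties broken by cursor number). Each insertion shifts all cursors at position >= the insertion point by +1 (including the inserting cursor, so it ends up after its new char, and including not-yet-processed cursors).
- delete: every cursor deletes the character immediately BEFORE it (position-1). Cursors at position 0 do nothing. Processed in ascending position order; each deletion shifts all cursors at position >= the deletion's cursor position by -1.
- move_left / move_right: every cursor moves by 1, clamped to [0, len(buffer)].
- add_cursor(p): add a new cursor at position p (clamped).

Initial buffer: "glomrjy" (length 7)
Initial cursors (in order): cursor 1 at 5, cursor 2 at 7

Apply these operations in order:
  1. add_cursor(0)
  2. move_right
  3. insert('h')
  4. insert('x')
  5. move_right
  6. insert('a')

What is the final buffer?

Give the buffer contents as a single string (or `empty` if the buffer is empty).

Answer: ghxlaomrjhxyahxa

Derivation:
After op 1 (add_cursor(0)): buffer="glomrjy" (len 7), cursors c3@0 c1@5 c2@7, authorship .......
After op 2 (move_right): buffer="glomrjy" (len 7), cursors c3@1 c1@6 c2@7, authorship .......
After op 3 (insert('h')): buffer="ghlomrjhyh" (len 10), cursors c3@2 c1@8 c2@10, authorship .3.....1.2
After op 4 (insert('x')): buffer="ghxlomrjhxyhx" (len 13), cursors c3@3 c1@10 c2@13, authorship .33.....11.22
After op 5 (move_right): buffer="ghxlomrjhxyhx" (len 13), cursors c3@4 c1@11 c2@13, authorship .33.....11.22
After op 6 (insert('a')): buffer="ghxlaomrjhxyahxa" (len 16), cursors c3@5 c1@13 c2@16, authorship .33.3....11.1222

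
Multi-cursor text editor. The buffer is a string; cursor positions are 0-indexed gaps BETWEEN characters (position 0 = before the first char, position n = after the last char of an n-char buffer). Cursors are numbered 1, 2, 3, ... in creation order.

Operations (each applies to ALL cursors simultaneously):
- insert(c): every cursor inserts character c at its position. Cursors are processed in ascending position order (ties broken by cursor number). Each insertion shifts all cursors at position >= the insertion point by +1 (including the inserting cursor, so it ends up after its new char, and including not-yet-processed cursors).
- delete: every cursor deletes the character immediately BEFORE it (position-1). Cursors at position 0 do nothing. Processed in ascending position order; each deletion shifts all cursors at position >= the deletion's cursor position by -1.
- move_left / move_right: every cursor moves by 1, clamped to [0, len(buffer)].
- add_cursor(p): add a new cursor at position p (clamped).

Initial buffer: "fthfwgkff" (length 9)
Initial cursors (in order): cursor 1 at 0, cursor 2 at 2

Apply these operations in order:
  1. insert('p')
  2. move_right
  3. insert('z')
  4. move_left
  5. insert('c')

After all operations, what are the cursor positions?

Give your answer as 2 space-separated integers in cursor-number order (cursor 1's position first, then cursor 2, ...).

Answer: 3 8

Derivation:
After op 1 (insert('p')): buffer="pftphfwgkff" (len 11), cursors c1@1 c2@4, authorship 1..2.......
After op 2 (move_right): buffer="pftphfwgkff" (len 11), cursors c1@2 c2@5, authorship 1..2.......
After op 3 (insert('z')): buffer="pfztphzfwgkff" (len 13), cursors c1@3 c2@7, authorship 1.1.2.2......
After op 4 (move_left): buffer="pfztphzfwgkff" (len 13), cursors c1@2 c2@6, authorship 1.1.2.2......
After op 5 (insert('c')): buffer="pfcztphczfwgkff" (len 15), cursors c1@3 c2@8, authorship 1.11.2.22......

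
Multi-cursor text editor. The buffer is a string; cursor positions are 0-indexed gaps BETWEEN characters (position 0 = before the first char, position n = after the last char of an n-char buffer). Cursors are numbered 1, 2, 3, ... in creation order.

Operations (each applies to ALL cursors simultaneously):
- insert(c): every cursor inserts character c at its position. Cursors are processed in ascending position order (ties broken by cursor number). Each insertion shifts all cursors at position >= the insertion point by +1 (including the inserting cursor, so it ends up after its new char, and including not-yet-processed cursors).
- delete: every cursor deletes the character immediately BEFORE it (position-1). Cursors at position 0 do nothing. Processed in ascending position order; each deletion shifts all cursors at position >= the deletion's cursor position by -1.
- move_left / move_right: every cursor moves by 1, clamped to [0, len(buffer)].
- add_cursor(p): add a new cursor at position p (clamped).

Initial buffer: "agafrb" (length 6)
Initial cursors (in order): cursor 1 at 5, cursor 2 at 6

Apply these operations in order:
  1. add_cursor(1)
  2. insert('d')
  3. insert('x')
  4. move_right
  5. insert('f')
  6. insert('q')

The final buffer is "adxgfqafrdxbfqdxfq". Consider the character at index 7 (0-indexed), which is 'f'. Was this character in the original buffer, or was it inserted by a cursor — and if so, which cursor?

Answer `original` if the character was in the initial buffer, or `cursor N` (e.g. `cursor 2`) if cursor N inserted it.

Answer: original

Derivation:
After op 1 (add_cursor(1)): buffer="agafrb" (len 6), cursors c3@1 c1@5 c2@6, authorship ......
After op 2 (insert('d')): buffer="adgafrdbd" (len 9), cursors c3@2 c1@7 c2@9, authorship .3....1.2
After op 3 (insert('x')): buffer="adxgafrdxbdx" (len 12), cursors c3@3 c1@9 c2@12, authorship .33....11.22
After op 4 (move_right): buffer="adxgafrdxbdx" (len 12), cursors c3@4 c1@10 c2@12, authorship .33....11.22
After op 5 (insert('f')): buffer="adxgfafrdxbfdxf" (len 15), cursors c3@5 c1@12 c2@15, authorship .33.3...11.1222
After op 6 (insert('q')): buffer="adxgfqafrdxbfqdxfq" (len 18), cursors c3@6 c1@14 c2@18, authorship .33.33...11.112222
Authorship (.=original, N=cursor N): . 3 3 . 3 3 . . . 1 1 . 1 1 2 2 2 2
Index 7: author = original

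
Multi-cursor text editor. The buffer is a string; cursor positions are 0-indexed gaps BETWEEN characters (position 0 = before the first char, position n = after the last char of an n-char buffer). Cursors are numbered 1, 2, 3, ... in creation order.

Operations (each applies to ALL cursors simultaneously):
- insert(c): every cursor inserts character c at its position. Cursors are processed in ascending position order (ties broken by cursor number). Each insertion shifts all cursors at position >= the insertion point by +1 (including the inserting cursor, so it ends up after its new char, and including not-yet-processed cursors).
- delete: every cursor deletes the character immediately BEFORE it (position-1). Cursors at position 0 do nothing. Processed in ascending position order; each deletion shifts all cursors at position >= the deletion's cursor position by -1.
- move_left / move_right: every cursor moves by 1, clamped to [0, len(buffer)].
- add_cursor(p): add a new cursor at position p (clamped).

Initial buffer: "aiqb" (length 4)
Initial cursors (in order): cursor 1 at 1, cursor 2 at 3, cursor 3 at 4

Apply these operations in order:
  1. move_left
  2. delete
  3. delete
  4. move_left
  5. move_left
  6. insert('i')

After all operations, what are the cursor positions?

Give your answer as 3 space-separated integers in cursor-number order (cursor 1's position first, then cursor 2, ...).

After op 1 (move_left): buffer="aiqb" (len 4), cursors c1@0 c2@2 c3@3, authorship ....
After op 2 (delete): buffer="ab" (len 2), cursors c1@0 c2@1 c3@1, authorship ..
After op 3 (delete): buffer="b" (len 1), cursors c1@0 c2@0 c3@0, authorship .
After op 4 (move_left): buffer="b" (len 1), cursors c1@0 c2@0 c3@0, authorship .
After op 5 (move_left): buffer="b" (len 1), cursors c1@0 c2@0 c3@0, authorship .
After op 6 (insert('i')): buffer="iiib" (len 4), cursors c1@3 c2@3 c3@3, authorship 123.

Answer: 3 3 3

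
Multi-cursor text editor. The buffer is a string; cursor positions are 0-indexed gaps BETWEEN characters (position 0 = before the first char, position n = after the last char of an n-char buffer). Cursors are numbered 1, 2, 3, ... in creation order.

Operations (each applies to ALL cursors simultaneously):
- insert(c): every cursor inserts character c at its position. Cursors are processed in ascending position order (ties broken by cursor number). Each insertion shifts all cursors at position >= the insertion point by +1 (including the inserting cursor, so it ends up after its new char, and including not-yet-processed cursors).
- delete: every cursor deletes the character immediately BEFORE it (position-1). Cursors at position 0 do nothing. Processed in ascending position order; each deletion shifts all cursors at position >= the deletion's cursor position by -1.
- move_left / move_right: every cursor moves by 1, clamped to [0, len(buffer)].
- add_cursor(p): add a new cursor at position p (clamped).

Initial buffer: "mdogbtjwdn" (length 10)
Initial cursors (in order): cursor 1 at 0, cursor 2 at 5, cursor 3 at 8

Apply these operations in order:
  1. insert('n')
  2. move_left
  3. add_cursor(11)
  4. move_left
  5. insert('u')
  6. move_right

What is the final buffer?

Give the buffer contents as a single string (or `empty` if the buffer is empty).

Answer: unmdogubntjuwundn

Derivation:
After op 1 (insert('n')): buffer="nmdogbntjwndn" (len 13), cursors c1@1 c2@7 c3@11, authorship 1.....2...3..
After op 2 (move_left): buffer="nmdogbntjwndn" (len 13), cursors c1@0 c2@6 c3@10, authorship 1.....2...3..
After op 3 (add_cursor(11)): buffer="nmdogbntjwndn" (len 13), cursors c1@0 c2@6 c3@10 c4@11, authorship 1.....2...3..
After op 4 (move_left): buffer="nmdogbntjwndn" (len 13), cursors c1@0 c2@5 c3@9 c4@10, authorship 1.....2...3..
After op 5 (insert('u')): buffer="unmdogubntjuwundn" (len 17), cursors c1@1 c2@7 c3@12 c4@14, authorship 11....2.2..3.43..
After op 6 (move_right): buffer="unmdogubntjuwundn" (len 17), cursors c1@2 c2@8 c3@13 c4@15, authorship 11....2.2..3.43..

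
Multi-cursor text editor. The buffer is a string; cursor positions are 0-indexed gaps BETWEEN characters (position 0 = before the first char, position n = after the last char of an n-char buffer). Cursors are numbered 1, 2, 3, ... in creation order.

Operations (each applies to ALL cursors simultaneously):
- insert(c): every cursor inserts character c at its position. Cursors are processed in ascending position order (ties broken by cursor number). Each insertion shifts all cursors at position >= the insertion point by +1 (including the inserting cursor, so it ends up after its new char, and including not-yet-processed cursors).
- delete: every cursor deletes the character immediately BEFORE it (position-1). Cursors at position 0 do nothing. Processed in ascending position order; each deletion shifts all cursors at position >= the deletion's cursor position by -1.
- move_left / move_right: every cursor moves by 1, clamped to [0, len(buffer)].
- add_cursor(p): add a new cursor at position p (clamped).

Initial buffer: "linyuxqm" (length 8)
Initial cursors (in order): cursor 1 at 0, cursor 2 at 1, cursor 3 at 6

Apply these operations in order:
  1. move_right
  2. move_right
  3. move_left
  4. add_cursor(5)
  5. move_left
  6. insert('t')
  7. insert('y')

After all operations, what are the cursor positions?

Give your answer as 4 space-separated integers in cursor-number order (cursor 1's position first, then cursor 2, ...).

Answer: 2 5 14 10

Derivation:
After op 1 (move_right): buffer="linyuxqm" (len 8), cursors c1@1 c2@2 c3@7, authorship ........
After op 2 (move_right): buffer="linyuxqm" (len 8), cursors c1@2 c2@3 c3@8, authorship ........
After op 3 (move_left): buffer="linyuxqm" (len 8), cursors c1@1 c2@2 c3@7, authorship ........
After op 4 (add_cursor(5)): buffer="linyuxqm" (len 8), cursors c1@1 c2@2 c4@5 c3@7, authorship ........
After op 5 (move_left): buffer="linyuxqm" (len 8), cursors c1@0 c2@1 c4@4 c3@6, authorship ........
After op 6 (insert('t')): buffer="tltinytuxtqm" (len 12), cursors c1@1 c2@3 c4@7 c3@10, authorship 1.2...4..3..
After op 7 (insert('y')): buffer="tyltyinytyuxtyqm" (len 16), cursors c1@2 c2@5 c4@10 c3@14, authorship 11.22...44..33..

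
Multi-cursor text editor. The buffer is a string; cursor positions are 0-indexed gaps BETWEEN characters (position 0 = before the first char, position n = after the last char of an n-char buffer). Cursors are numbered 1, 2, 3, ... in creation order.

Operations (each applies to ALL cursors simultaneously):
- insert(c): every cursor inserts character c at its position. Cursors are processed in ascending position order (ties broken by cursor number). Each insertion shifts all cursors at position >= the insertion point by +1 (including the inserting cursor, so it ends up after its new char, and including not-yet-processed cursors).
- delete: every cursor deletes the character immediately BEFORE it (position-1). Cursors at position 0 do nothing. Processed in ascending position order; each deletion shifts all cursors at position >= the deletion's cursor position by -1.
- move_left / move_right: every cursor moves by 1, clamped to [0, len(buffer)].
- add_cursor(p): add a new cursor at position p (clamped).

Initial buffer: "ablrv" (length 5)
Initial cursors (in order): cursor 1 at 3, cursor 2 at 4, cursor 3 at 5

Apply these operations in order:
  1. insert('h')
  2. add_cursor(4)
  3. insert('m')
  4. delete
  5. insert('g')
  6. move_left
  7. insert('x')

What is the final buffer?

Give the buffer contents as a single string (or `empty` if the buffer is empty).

After op 1 (insert('h')): buffer="ablhrhvh" (len 8), cursors c1@4 c2@6 c3@8, authorship ...1.2.3
After op 2 (add_cursor(4)): buffer="ablhrhvh" (len 8), cursors c1@4 c4@4 c2@6 c3@8, authorship ...1.2.3
After op 3 (insert('m')): buffer="ablhmmrhmvhm" (len 12), cursors c1@6 c4@6 c2@9 c3@12, authorship ...114.22.33
After op 4 (delete): buffer="ablhrhvh" (len 8), cursors c1@4 c4@4 c2@6 c3@8, authorship ...1.2.3
After op 5 (insert('g')): buffer="ablhggrhgvhg" (len 12), cursors c1@6 c4@6 c2@9 c3@12, authorship ...114.22.33
After op 6 (move_left): buffer="ablhggrhgvhg" (len 12), cursors c1@5 c4@5 c2@8 c3@11, authorship ...114.22.33
After op 7 (insert('x')): buffer="ablhgxxgrhxgvhxg" (len 16), cursors c1@7 c4@7 c2@11 c3@15, authorship ...11144.222.333

Answer: ablhgxxgrhxgvhxg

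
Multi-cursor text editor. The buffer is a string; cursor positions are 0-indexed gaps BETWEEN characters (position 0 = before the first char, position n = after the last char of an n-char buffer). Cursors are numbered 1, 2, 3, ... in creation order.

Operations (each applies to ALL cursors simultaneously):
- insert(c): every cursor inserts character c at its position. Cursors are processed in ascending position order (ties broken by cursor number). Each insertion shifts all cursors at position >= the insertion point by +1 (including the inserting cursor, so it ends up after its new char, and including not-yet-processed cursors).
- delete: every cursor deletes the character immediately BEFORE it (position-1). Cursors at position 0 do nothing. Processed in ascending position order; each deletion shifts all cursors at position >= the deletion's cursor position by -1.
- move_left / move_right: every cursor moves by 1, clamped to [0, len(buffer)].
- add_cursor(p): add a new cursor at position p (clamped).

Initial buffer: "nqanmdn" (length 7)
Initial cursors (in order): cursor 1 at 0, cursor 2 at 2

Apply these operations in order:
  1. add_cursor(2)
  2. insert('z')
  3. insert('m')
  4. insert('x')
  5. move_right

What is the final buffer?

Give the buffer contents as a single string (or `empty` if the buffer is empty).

Answer: zmxnqzzmmxxanmdn

Derivation:
After op 1 (add_cursor(2)): buffer="nqanmdn" (len 7), cursors c1@0 c2@2 c3@2, authorship .......
After op 2 (insert('z')): buffer="znqzzanmdn" (len 10), cursors c1@1 c2@5 c3@5, authorship 1..23.....
After op 3 (insert('m')): buffer="zmnqzzmmanmdn" (len 13), cursors c1@2 c2@8 c3@8, authorship 11..2323.....
After op 4 (insert('x')): buffer="zmxnqzzmmxxanmdn" (len 16), cursors c1@3 c2@11 c3@11, authorship 111..232323.....
After op 5 (move_right): buffer="zmxnqzzmmxxanmdn" (len 16), cursors c1@4 c2@12 c3@12, authorship 111..232323.....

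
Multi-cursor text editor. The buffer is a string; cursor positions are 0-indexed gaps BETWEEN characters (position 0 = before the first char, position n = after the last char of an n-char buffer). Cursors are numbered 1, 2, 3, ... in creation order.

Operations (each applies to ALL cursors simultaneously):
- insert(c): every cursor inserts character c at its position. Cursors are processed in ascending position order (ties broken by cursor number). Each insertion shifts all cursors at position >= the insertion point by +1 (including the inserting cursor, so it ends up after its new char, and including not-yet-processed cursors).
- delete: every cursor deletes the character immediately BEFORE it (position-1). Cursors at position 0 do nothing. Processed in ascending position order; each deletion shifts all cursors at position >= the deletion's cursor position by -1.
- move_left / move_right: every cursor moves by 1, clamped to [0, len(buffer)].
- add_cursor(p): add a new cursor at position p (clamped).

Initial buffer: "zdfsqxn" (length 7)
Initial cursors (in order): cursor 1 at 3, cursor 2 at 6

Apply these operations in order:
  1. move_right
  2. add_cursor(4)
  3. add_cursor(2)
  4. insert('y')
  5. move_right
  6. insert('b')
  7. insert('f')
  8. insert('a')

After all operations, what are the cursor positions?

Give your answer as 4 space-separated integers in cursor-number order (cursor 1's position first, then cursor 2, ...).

After op 1 (move_right): buffer="zdfsqxn" (len 7), cursors c1@4 c2@7, authorship .......
After op 2 (add_cursor(4)): buffer="zdfsqxn" (len 7), cursors c1@4 c3@4 c2@7, authorship .......
After op 3 (add_cursor(2)): buffer="zdfsqxn" (len 7), cursors c4@2 c1@4 c3@4 c2@7, authorship .......
After op 4 (insert('y')): buffer="zdyfsyyqxny" (len 11), cursors c4@3 c1@7 c3@7 c2@11, authorship ..4..13...2
After op 5 (move_right): buffer="zdyfsyyqxny" (len 11), cursors c4@4 c1@8 c3@8 c2@11, authorship ..4..13...2
After op 6 (insert('b')): buffer="zdyfbsyyqbbxnyb" (len 15), cursors c4@5 c1@11 c3@11 c2@15, authorship ..4.4.13.13..22
After op 7 (insert('f')): buffer="zdyfbfsyyqbbffxnybf" (len 19), cursors c4@6 c1@14 c3@14 c2@19, authorship ..4.44.13.1313..222
After op 8 (insert('a')): buffer="zdyfbfasyyqbbffaaxnybfa" (len 23), cursors c4@7 c1@17 c3@17 c2@23, authorship ..4.444.13.131313..2222

Answer: 17 23 17 7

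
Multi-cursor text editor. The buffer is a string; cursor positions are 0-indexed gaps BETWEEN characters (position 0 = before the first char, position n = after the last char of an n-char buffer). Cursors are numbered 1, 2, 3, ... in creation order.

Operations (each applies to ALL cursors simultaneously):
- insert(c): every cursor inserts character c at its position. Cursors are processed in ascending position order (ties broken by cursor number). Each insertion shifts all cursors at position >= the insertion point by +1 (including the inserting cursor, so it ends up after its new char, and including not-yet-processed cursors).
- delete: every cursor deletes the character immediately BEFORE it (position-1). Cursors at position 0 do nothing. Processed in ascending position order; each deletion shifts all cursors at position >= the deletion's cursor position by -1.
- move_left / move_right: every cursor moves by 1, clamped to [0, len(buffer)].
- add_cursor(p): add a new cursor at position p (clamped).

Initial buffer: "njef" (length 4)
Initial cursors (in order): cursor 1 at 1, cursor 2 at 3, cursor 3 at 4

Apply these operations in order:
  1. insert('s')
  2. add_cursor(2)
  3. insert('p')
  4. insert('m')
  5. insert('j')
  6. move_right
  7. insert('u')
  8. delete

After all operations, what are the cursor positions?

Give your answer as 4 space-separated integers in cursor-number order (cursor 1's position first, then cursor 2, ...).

Answer: 9 15 19 9

Derivation:
After op 1 (insert('s')): buffer="nsjesfs" (len 7), cursors c1@2 c2@5 c3@7, authorship .1..2.3
After op 2 (add_cursor(2)): buffer="nsjesfs" (len 7), cursors c1@2 c4@2 c2@5 c3@7, authorship .1..2.3
After op 3 (insert('p')): buffer="nsppjespfsp" (len 11), cursors c1@4 c4@4 c2@8 c3@11, authorship .114..22.33
After op 4 (insert('m')): buffer="nsppmmjespmfspm" (len 15), cursors c1@6 c4@6 c2@11 c3@15, authorship .11414..222.333
After op 5 (insert('j')): buffer="nsppmmjjjespmjfspmj" (len 19), cursors c1@8 c4@8 c2@14 c3@19, authorship .1141414..2222.3333
After op 6 (move_right): buffer="nsppmmjjjespmjfspmj" (len 19), cursors c1@9 c4@9 c2@15 c3@19, authorship .1141414..2222.3333
After op 7 (insert('u')): buffer="nsppmmjjjuuespmjfuspmju" (len 23), cursors c1@11 c4@11 c2@18 c3@23, authorship .1141414.14.2222.233333
After op 8 (delete): buffer="nsppmmjjjespmjfspmj" (len 19), cursors c1@9 c4@9 c2@15 c3@19, authorship .1141414..2222.3333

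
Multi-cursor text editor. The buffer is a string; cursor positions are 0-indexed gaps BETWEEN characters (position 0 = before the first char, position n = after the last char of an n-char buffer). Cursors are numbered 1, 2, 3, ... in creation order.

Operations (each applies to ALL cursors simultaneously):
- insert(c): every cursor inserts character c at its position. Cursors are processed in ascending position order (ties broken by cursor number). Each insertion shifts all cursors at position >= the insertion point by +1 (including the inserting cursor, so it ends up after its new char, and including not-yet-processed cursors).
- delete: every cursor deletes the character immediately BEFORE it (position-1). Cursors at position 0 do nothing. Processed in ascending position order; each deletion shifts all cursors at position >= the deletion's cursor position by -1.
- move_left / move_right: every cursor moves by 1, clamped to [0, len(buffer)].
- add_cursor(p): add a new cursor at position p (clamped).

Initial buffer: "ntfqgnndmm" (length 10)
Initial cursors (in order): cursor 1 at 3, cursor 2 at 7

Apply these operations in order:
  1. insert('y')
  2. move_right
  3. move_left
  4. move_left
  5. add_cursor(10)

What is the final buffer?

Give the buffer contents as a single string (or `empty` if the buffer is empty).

Answer: ntfyqgnnydmm

Derivation:
After op 1 (insert('y')): buffer="ntfyqgnnydmm" (len 12), cursors c1@4 c2@9, authorship ...1....2...
After op 2 (move_right): buffer="ntfyqgnnydmm" (len 12), cursors c1@5 c2@10, authorship ...1....2...
After op 3 (move_left): buffer="ntfyqgnnydmm" (len 12), cursors c1@4 c2@9, authorship ...1....2...
After op 4 (move_left): buffer="ntfyqgnnydmm" (len 12), cursors c1@3 c2@8, authorship ...1....2...
After op 5 (add_cursor(10)): buffer="ntfyqgnnydmm" (len 12), cursors c1@3 c2@8 c3@10, authorship ...1....2...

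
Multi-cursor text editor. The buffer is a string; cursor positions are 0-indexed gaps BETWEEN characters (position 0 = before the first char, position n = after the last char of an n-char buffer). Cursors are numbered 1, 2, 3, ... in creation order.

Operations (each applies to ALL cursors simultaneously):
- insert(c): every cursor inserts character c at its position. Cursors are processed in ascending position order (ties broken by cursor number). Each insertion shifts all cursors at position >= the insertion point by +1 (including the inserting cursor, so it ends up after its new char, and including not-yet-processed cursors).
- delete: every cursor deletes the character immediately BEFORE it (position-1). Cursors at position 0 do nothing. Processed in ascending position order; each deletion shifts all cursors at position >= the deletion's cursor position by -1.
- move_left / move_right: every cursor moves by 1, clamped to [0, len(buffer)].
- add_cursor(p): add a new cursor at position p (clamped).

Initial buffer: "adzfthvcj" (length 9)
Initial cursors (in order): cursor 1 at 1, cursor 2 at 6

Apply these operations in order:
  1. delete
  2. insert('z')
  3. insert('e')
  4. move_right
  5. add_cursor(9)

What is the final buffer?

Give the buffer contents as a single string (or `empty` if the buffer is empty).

Answer: zedzftzevcj

Derivation:
After op 1 (delete): buffer="dzftvcj" (len 7), cursors c1@0 c2@4, authorship .......
After op 2 (insert('z')): buffer="zdzftzvcj" (len 9), cursors c1@1 c2@6, authorship 1....2...
After op 3 (insert('e')): buffer="zedzftzevcj" (len 11), cursors c1@2 c2@8, authorship 11....22...
After op 4 (move_right): buffer="zedzftzevcj" (len 11), cursors c1@3 c2@9, authorship 11....22...
After op 5 (add_cursor(9)): buffer="zedzftzevcj" (len 11), cursors c1@3 c2@9 c3@9, authorship 11....22...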